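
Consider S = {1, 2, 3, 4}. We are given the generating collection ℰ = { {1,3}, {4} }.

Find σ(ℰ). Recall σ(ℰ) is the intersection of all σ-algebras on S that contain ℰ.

σ(ℰ) (8 sets): { ∅, {2}, {4}, {1,3}, {2,4}, {1,2,3}, {1,3,4}, S }

Trace:
Initial family (4 sets): { ∅, {4}, {1,3}, S }.
Pass 1 adds 3:
  {2,4}  = {1,3}ᶜ
  {1,2,3}  = {4}ᶜ
  {1,3,4}  = {1,3} ∪ {4}
  (now 7)
Pass 2: 1 new —
  {2}  = {1,3,4}ᶜ
  (now 8)
Pass 3 adds nothing — fixpoint reached.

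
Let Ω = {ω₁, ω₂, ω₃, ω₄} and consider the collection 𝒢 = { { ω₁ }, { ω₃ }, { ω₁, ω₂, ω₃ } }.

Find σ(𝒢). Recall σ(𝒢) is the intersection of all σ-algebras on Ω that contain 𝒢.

|σ(𝒢)| = 16.  σ(𝒢) = { ∅, { ω₁ }, { ω₂ }, { ω₃ }, { ω₄ }, { ω₁, ω₂ }, { ω₁, ω₃ }, { ω₁, ω₄ }, { ω₂, ω₃ }, { ω₂, ω₄ }, { ω₃, ω₄ }, { ω₁, ω₂, ω₃ }, { ω₁, ω₂, ω₄ }, { ω₁, ω₃, ω₄ }, { ω₂, ω₃, ω₄ }, Ω }

Derivation:
Begin from { ∅, { ω₁ }, { ω₃ }, { ω₁, ω₂, ω₃ }, Ω } (that is, 𝒢 plus ∅ and Ω).
Pass 1 (4 new):
  { ω₄ }  = { ω₁, ω₂, ω₃ }ᶜ
  { ω₁, ω₃ }  = { ω₃ } ∪ { ω₁ }
  { ω₁, ω₂, ω₄ }  = { ω₃ }ᶜ
  { ω₂, ω₃, ω₄ }  = { ω₁ }ᶜ
  (now 9)
Pass 2 adds 4:
  { ω₁, ω₄ }  = { ω₄ } ∪ { ω₁ }
  { ω₂, ω₄ }  = { ω₁, ω₃ }ᶜ
  { ω₃, ω₄ }  = { ω₃ } ∪ { ω₄ }
  { ω₁, ω₃, ω₄ }  = { ω₁, ω₃ } ∪ { ω₄ }
  (now 13)
Pass 3. New:
  { ω₂ }  = { ω₁, ω₃, ω₄ }ᶜ
  { ω₁, ω₂ }  = { ω₃, ω₄ }ᶜ
  { ω₂, ω₃ }  = { ω₁, ω₄ }ᶜ
  (now 16)
Pass 4: already closed under ᶜ and ∪.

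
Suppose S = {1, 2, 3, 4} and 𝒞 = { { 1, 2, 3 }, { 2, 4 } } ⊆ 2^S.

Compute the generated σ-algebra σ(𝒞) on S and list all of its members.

Begin from { ∅, { 2, 4 }, { 1, 2, 3 }, S } (that is, 𝒞 plus ∅ and S).
Round 1. New:
  { 4 }  = complement { 1, 2, 3 }
  { 1, 3 }  = complement { 2, 4 }
  (now 6)
Round 2: 1 new —
  { 1, 3, 4 }  = { 1, 3 } ∪ { 4 }
  (now 7)
Round 3: +1 →
  { 2 }  = complement { 1, 3, 4 }
  (now 8)
Round 4: closed — nothing new.

|σ(𝒞)| = 8.  σ(𝒞) = { ∅, { 2 }, { 4 }, { 1, 3 }, { 2, 4 }, { 1, 2, 3 }, { 1, 3, 4 }, S }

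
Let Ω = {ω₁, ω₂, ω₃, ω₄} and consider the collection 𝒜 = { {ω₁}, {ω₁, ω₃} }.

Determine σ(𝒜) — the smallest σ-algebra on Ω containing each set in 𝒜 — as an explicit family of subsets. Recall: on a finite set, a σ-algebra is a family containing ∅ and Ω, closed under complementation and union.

Initial family (4 sets): { {}, {ω₁}, {ω₁, ω₃}, Ω }.
Pass 1 (2 new):
  {ω₂, ω₄}  = ᶜ of {ω₁, ω₃}
  {ω₂, ω₃, ω₄}  = ᶜ of {ω₁}
  (now 6)
Pass 2 (1 new):
  {ω₁, ω₂, ω₄}  = {ω₂, ω₄} ∪ {ω₁}
  (now 7)
Pass 3 (1 new):
  {ω₃}  = ᶜ of {ω₁, ω₂, ω₄}
  (now 8)
Pass 4 adds nothing — fixpoint reached.

Therefore σ(𝒜) = { {}, {ω₁}, {ω₃}, {ω₁, ω₃}, {ω₂, ω₄}, {ω₁, ω₂, ω₄}, {ω₂, ω₃, ω₄}, Ω } (|σ(𝒜)| = 8).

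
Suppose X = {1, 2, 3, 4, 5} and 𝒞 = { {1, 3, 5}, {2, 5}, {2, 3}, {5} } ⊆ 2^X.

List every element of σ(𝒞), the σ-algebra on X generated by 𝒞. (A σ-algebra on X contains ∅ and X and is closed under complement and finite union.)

Seed the family with 𝒞 together with ∅ and X: { {}, {5}, {2, 3}, {2, 5}, {1, 3, 5}, X }.
Iteration 1 adds 6:
  {2, 4}  = {1, 3, 5}ᶜ
  {1, 3, 4}  = {2, 5}ᶜ
  {1, 4, 5}  = {2, 3}ᶜ
  {2, 3, 5}  = {2, 5} ∪ {2, 3}
  {1, 2, 3, 4}  = {5}ᶜ
  {1, 2, 3, 5}  = {2, 5} ∪ {1, 3, 5}
  (now 12)
Iteration 2: 7 new —
  {4}  = {1, 2, 3, 5}ᶜ
  {1, 4}  = {2, 3, 5}ᶜ
  {2, 3, 4}  = {2, 3} ∪ {2, 4}
  {2, 4, 5}  = {2, 5} ∪ {2, 4}
  {1, 2, 4, 5}  = {1, 4, 5} ∪ {2, 5}
  {1, 3, 4, 5}  = {1, 4, 5} ∪ {1, 3, 5}
  {2, 3, 4, 5}  = {2, 3, 5} ∪ {2, 4}
  (now 19)
Iteration 3: +7 →
  {1}  = {2, 3, 4, 5}ᶜ
  {2}  = {1, 3, 4, 5}ᶜ
  {3}  = {1, 2, 4, 5}ᶜ
  {1, 3}  = {2, 4, 5}ᶜ
  {1, 5}  = {2, 3, 4}ᶜ
  {4, 5}  = {5} ∪ {4}
  {1, 2, 4}  = {1, 4} ∪ {2, 4}
  (now 26)
Iteration 4: 6 new —
  {1, 2}  = {2} ∪ {1}
  {3, 4}  = {3} ∪ {4}
  {3, 5}  = {1, 2, 4}ᶜ
  {1, 2, 3}  = {4, 5}ᶜ
  {1, 2, 5}  = {2, 5} ∪ {1, 5}
  {3, 4, 5}  = {4, 5} ∪ {3}
  (now 32)
Iteration 5: closed — nothing new.

Therefore σ(𝒞) = { {}, {1}, {2}, {3}, {4}, {5}, {1, 2}, {1, 3}, {1, 4}, {1, 5}, {2, 3}, {2, 4}, {2, 5}, {3, 4}, {3, 5}, {4, 5}, {1, 2, 3}, {1, 2, 4}, {1, 2, 5}, {1, 3, 4}, {1, 3, 5}, {1, 4, 5}, {2, 3, 4}, {2, 3, 5}, {2, 4, 5}, {3, 4, 5}, {1, 2, 3, 4}, {1, 2, 3, 5}, {1, 2, 4, 5}, {1, 3, 4, 5}, {2, 3, 4, 5}, X } (|σ(𝒞)| = 32).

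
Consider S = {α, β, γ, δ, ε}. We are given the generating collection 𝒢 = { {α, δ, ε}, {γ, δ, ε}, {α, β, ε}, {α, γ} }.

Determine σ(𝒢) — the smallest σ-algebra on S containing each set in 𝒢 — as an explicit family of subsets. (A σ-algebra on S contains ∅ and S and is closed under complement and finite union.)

Begin from { {}, {α, γ}, {α, β, ε}, {α, δ, ε}, {γ, δ, ε}, S } (that is, 𝒢 plus ∅ and S).
Iteration 1. New:
  {α, β}  = ᶜ of {γ, δ, ε}
  {β, γ}  = ᶜ of {α, δ, ε}
  {γ, δ}  = ᶜ of {α, β, ε}
  {β, δ, ε}  = ᶜ of {α, γ}
  {α, β, γ, ε}  = {α, β, ε} ∪ {α, γ}
  {α, β, δ, ε}  = {α, δ, ε} ∪ {α, β, ε}
  {α, γ, δ, ε}  = {α, δ, ε} ∪ {γ, δ, ε}
  (now 13)
Iteration 2. New:
  {β}  = ᶜ of {α, γ, δ, ε}
  {γ}  = ᶜ of {α, β, δ, ε}
  {δ}  = ᶜ of {α, β, γ, ε}
  {α, β, γ}  = {α, β} ∪ {β, γ}
  {α, γ, δ}  = {γ, δ} ∪ {α, γ}
  {β, γ, δ}  = {γ, δ} ∪ {β, γ}
  {α, β, γ, δ}  = {γ, δ} ∪ {α, β}
  {β, γ, δ, ε}  = {γ, δ, ε} ∪ {β, γ}
  (now 21)
Iteration 3: +7 →
  {α}  = ᶜ of {β, γ, δ, ε}
  {ε}  = ᶜ of {α, β, γ, δ}
  {α, ε}  = ᶜ of {β, γ, δ}
  {β, δ}  = {β} ∪ {δ}
  {β, ε}  = ᶜ of {α, γ, δ}
  {δ, ε}  = ᶜ of {α, β, γ}
  {α, β, δ}  = {α, β} ∪ {δ}
  (now 28)
Iteration 4: 4 new —
  {α, δ}  = {δ} ∪ {α}
  {γ, ε}  = ᶜ of {α, β, δ}
  {α, γ, ε}  = ᶜ of {β, δ}
  {β, γ, ε}  = {β, ε} ∪ {γ}
  (now 32)
Iteration 5 adds nothing — fixpoint reached.

Therefore σ(𝒢) = { {}, {α}, {β}, {γ}, {δ}, {ε}, {α, β}, {α, γ}, {α, δ}, {α, ε}, {β, γ}, {β, δ}, {β, ε}, {γ, δ}, {γ, ε}, {δ, ε}, {α, β, γ}, {α, β, δ}, {α, β, ε}, {α, γ, δ}, {α, γ, ε}, {α, δ, ε}, {β, γ, δ}, {β, γ, ε}, {β, δ, ε}, {γ, δ, ε}, {α, β, γ, δ}, {α, β, γ, ε}, {α, β, δ, ε}, {α, γ, δ, ε}, {β, γ, δ, ε}, S } (|σ(𝒢)| = 32).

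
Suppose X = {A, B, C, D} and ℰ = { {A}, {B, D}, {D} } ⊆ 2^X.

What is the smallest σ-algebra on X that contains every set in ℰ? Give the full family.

Initial family (5 sets): { {}, {A}, {D}, {B, D}, X }.
Iteration 1 (5 new):
  {A, C}  = X∖{B, D}
  {A, D}  = {D} ∪ {A}
  {A, B, C}  = X∖{D}
  {A, B, D}  = {B, D} ∪ {A}
  {B, C, D}  = X∖{A}
Iteration 2: +3 →
  {C}  = X∖{A, B, D}
  {B, C}  = X∖{A, D}
  {A, C, D}  = {A, D} ∪ {A, C}
Iteration 3. New:
  {B}  = X∖{A, C, D}
  {C, D}  = {C} ∪ {D}
Iteration 4 (1 new):
  {A, B}  = X∖{C, D}
Iteration 5: no new sets; the family is a σ-algebra.

σ(ℰ) = { {}, {A}, {B}, {C}, {D}, {A, B}, {A, C}, {A, D}, {B, C}, {B, D}, {C, D}, {A, B, C}, {A, B, D}, {A, C, D}, {B, C, D}, X }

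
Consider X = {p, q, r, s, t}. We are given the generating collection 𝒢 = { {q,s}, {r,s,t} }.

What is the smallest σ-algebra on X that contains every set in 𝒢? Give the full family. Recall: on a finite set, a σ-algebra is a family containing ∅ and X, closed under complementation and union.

Take S₀ = 𝒢 ∪ {∅, X} = { ∅, {q,s}, {r,s,t}, X }.
Iteration 1: 3 new —
  {p,q}  = {r,s,t}ᶜ
  {p,r,t}  = {q,s}ᶜ
  {q,r,s,t}  = {q,s} ∪ {r,s,t}
Iteration 2 adds 4:
  {p}  = {q,r,s,t}ᶜ
  {p,q,s}  = {p,q} ∪ {q,s}
  {p,q,r,t}  = {p,q} ∪ {p,r,t}
  {p,r,s,t}  = {r,s,t} ∪ {p,r,t}
Iteration 3. New:
  {q}  = {p,r,s,t}ᶜ
  {s}  = {p,q,r,t}ᶜ
  {r,t}  = {p,q,s}ᶜ
Iteration 4: 2 new —
  {p,s}  = {s} ∪ {p}
  {q,r,t}  = {r,t} ∪ {q}
Iteration 5: stable.

Hence σ(𝒢) has 16 members: { ∅, {p}, {q}, {s}, {p,q}, {p,s}, {q,s}, {r,t}, {p,q,s}, {p,r,t}, {q,r,t}, {r,s,t}, {p,q,r,t}, {p,r,s,t}, {q,r,s,t}, X }.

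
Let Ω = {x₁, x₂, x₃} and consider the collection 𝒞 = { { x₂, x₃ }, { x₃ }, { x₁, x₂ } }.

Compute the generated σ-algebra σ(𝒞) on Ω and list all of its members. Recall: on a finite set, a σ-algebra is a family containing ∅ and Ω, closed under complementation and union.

Take S₀ = 𝒞 ∪ {∅, Ω} = { {  }, { x₃ }, { x₁, x₂ }, { x₂, x₃ }, Ω }.
Pass 1: 1 new —
  { x₁ }  = { x₂, x₃ }ᶜ
  |family| = 6
Pass 2 (1 new):
  { x₁, x₃ }  = { x₃ } ∪ { x₁ }
  |family| = 7
Pass 3 (1 new):
  { x₂ }  = { x₁, x₃ }ᶜ
  |family| = 8
Pass 4: no new sets; the family is a σ-algebra.

σ(𝒞) = { {  }, { x₁ }, { x₂ }, { x₃ }, { x₁, x₂ }, { x₁, x₃ }, { x₂, x₃ }, Ω }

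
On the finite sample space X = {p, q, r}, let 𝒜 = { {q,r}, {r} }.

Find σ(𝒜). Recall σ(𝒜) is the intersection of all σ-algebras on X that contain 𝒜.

|σ(𝒜)| = 8.  σ(𝒜) = { {}, {p}, {q}, {r}, {p,q}, {p,r}, {q,r}, X }

Check:
Seed the family with 𝒜 together with ∅ and X: { {}, {r}, {q,r}, X }.
Iteration 1 (2 new):
  {p}  = {q,r}ᶜ
  {p,q}  = {r}ᶜ
  — 6 sets.
Iteration 2. New:
  {p,r}  = {r} ∪ {p}
  — 7 sets.
Iteration 3 (1 new):
  {q}  = {p,r}ᶜ
  — 8 sets.
Iteration 4 adds nothing — fixpoint reached.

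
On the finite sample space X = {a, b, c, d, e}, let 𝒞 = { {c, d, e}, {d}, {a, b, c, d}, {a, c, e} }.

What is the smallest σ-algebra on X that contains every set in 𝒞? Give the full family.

Begin from { {}, {d}, {a, c, e}, {c, d, e}, {a, b, c, d}, X } (that is, 𝒞 plus ∅ and X).
Step 1 adds 5:
  {e}  = complement {a, b, c, d}
  {a, b}  = complement {c, d, e}
  {b, d}  = complement {a, c, e}
  {a, b, c, e}  = complement {d}
  {a, c, d, e}  = {c, d, e} ∪ {a, c, e}
Step 2: 6 new —
  {b}  = complement {a, c, d, e}
  {d, e}  = {e} ∪ {d}
  {a, b, d}  = {a, b} ∪ {d}
  {a, b, e}  = {a, b} ∪ {e}
  {b, d, e}  = {e} ∪ {b, d}
  {b, c, d, e}  = {c, d, e} ∪ {b, d}
Step 3 adds 7:
  {a}  = complement {b, c, d, e}
  {a, c}  = complement {b, d, e}
  {b, e}  = {b} ∪ {e}
  {c, d}  = complement {a, b, e}
  {c, e}  = complement {a, b, d}
  {a, b, c}  = complement {d, e}
  {a, b, d, e}  = {d, e} ∪ {a, b, e}
Step 4: +7 →
  {c}  = complement {a, b, d, e}
  {a, d}  = {d} ∪ {a}
  {a, e}  = {e} ∪ {a}
  {a, c, d}  = complement {b, e}
  {a, d, e}  = {d, e} ∪ {a}
  {b, c, d}  = {c, d} ∪ {b}
  {b, c, e}  = {b, e} ∪ {c, e}
Step 5 adds 1:
  {b, c}  = complement {a, d, e}
Step 6 adds nothing — fixpoint reached.

σ(𝒞) = { {}, {a}, {b}, {c}, {d}, {e}, {a, b}, {a, c}, {a, d}, {a, e}, {b, c}, {b, d}, {b, e}, {c, d}, {c, e}, {d, e}, {a, b, c}, {a, b, d}, {a, b, e}, {a, c, d}, {a, c, e}, {a, d, e}, {b, c, d}, {b, c, e}, {b, d, e}, {c, d, e}, {a, b, c, d}, {a, b, c, e}, {a, b, d, e}, {a, c, d, e}, {b, c, d, e}, X }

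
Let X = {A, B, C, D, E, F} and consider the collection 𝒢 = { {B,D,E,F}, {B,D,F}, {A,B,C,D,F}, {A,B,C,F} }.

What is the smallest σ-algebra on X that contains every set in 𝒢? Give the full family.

|σ(𝒢)| = 16.  σ(𝒢) = { {}, {D}, {E}, {A,C}, {B,F}, {D,E}, {A,C,D}, {A,C,E}, {B,D,F}, {B,E,F}, {A,B,C,F}, {A,C,D,E}, {B,D,E,F}, {A,B,C,D,F}, {A,B,C,E,F}, X }

Check:
Take S₀ = 𝒢 ∪ {∅, X} = { {}, {B,D,F}, {A,B,C,F}, {B,D,E,F}, {A,B,C,D,F}, X }.
Round 1 (4 new):
  {E}  = {A,B,C,D,F}ᶜ
  {A,C}  = {B,D,E,F}ᶜ
  {D,E}  = {A,B,C,F}ᶜ
  {A,C,E}  = {B,D,F}ᶜ
  |family| = 10
Round 2 (2 new):
  {A,C,D,E}  = {A,C,E} ∪ {D,E}
  {A,B,C,E,F}  = {A,C,E} ∪ {A,B,C,F}
  |family| = 12
Round 3: +2 →
  {D}  = {A,B,C,E,F}ᶜ
  {B,F}  = {A,C,D,E}ᶜ
  |family| = 14
Round 4: 2 new —
  {A,C,D}  = {A,C} ∪ {D}
  {B,E,F}  = {B,F} ∪ {E}
  |family| = 16
Round 5: no new sets; the family is a σ-algebra.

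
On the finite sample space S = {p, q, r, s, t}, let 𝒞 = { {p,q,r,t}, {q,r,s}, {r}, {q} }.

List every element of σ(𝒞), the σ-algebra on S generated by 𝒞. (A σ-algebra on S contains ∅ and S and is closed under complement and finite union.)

σ(𝒞) (16 sets): { {}, {q}, {r}, {s}, {p,t}, {q,r}, {q,s}, {r,s}, {p,q,t}, {p,r,t}, {p,s,t}, {q,r,s}, {p,q,r,t}, {p,q,s,t}, {p,r,s,t}, S }

Working:
Seed the family with 𝒞 together with ∅ and S: { {}, {q}, {r}, {q,r,s}, {p,q,r,t}, S }.
Step 1 (5 new):
  {s}  = {p,q,r,t}ᶜ
  {p,t}  = {q,r,s}ᶜ
  {q,r}  = {r} ∪ {q}
  {p,q,s,t}  = {r}ᶜ
  {p,r,s,t}  = {q}ᶜ
  [11 total]
Step 2 adds 5:
  {q,s}  = {q} ∪ {s}
  {r,s}  = {r} ∪ {s}
  {p,q,t}  = {q} ∪ {p,t}
  {p,r,t}  = {r} ∪ {p,t}
  {p,s,t}  = {q,r}ᶜ
  [16 total]
Step 3: no new sets; the family is a σ-algebra.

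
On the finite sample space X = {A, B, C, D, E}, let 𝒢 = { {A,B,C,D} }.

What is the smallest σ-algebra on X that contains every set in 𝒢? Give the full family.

Take S₀ = 𝒢 ∪ {∅, X} = { {}, {A,B,C,D}, X }.
Step 1: +1 →
  {E}  = {A,B,C,D}ᶜ
  — 4 sets.
Step 2 adds nothing — fixpoint reached.

σ(𝒢) = { {}, {E}, {A,B,C,D}, X }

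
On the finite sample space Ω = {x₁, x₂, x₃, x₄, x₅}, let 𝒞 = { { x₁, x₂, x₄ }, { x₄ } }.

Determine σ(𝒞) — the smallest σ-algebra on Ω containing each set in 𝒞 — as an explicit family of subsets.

σ(𝒞) (8 sets): { ∅, { x₄ }, { x₁, x₂ }, { x₃, x₅ }, { x₁, x₂, x₄ }, { x₃, x₄, x₅ }, { x₁, x₂, x₃, x₅ }, Ω }

Working:
Start: 𝒞 ∪ {∅, Ω} = { ∅, { x₄ }, { x₁, x₂, x₄ }, Ω }.
Round 1. New:
  { x₃, x₅ }  = complement { x₁, x₂, x₄ }
  { x₁, x₂, x₃, x₅ }  = complement { x₄ }
  |family| = 6
Round 2: +1 →
  { x₃, x₄, x₅ }  = { x₄ } ∪ { x₃, x₅ }
  |family| = 7
Round 3: 1 new —
  { x₁, x₂ }  = complement { x₃, x₄, x₅ }
  |family| = 8
Round 4: closed — nothing new.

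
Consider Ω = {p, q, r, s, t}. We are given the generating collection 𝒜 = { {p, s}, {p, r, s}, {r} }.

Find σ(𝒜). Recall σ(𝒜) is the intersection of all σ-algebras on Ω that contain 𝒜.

σ(𝒜) = { ∅, {r}, {p, s}, {q, t}, {p, r, s}, {q, r, t}, {p, q, s, t}, Ω }

Working:
Take S₀ = 𝒜 ∪ {∅, Ω} = { ∅, {r}, {p, s}, {p, r, s}, Ω }.
Iteration 1: +3 →
  {q, t}  = {p, r, s}ᶜ
  {q, r, t}  = {p, s}ᶜ
  {p, q, s, t}  = {r}ᶜ
  (now 8)
Iteration 2: closed — nothing new.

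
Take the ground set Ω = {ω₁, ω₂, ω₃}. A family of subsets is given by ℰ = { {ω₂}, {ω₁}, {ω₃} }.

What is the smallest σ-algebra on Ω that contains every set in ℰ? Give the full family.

σ(ℰ) = { {}, {ω₁}, {ω₂}, {ω₃}, {ω₁, ω₂}, {ω₁, ω₃}, {ω₂, ω₃}, Ω }

Derivation:
Begin from { {}, {ω₁}, {ω₂}, {ω₃}, Ω } (that is, ℰ plus ∅ and Ω).
Pass 1: +3 →
  {ω₁, ω₂}  = {ω₃}ᶜ
  {ω₁, ω₃}  = {ω₂}ᶜ
  {ω₂, ω₃}  = {ω₁}ᶜ
  [8 total]
After Pass 2 the family is unchanged; done.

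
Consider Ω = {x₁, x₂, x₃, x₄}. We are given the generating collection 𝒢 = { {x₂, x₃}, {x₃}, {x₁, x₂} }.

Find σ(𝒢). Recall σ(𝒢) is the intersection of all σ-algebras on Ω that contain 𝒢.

Start: 𝒢 ∪ {∅, Ω} = { {}, {x₃}, {x₁, x₂}, {x₂, x₃}, Ω }.
Step 1. New:
  {x₁, x₄}  = {x₂, x₃}ᶜ
  {x₃, x₄}  = {x₁, x₂}ᶜ
  {x₁, x₂, x₃}  = {x₃} ∪ {x₁, x₂}
  {x₁, x₂, x₄}  = {x₃}ᶜ
  (now 9)
Step 2: 3 new —
  {x₄}  = {x₁, x₂, x₃}ᶜ
  {x₁, x₃, x₄}  = {x₃, x₄} ∪ {x₁, x₄}
  {x₂, x₃, x₄}  = {x₃, x₄} ∪ {x₂, x₃}
  (now 12)
Step 3 (2 new):
  {x₁}  = {x₂, x₃, x₄}ᶜ
  {x₂}  = {x₁, x₃, x₄}ᶜ
  (now 14)
Step 4 (2 new):
  {x₁, x₃}  = {x₃} ∪ {x₁}
  {x₂, x₄}  = {x₄} ∪ {x₂}
  (now 16)
After Step 5 the family is unchanged; done.

σ(𝒢) = { {}, {x₁}, {x₂}, {x₃}, {x₄}, {x₁, x₂}, {x₁, x₃}, {x₁, x₄}, {x₂, x₃}, {x₂, x₄}, {x₃, x₄}, {x₁, x₂, x₃}, {x₁, x₂, x₄}, {x₁, x₃, x₄}, {x₂, x₃, x₄}, Ω }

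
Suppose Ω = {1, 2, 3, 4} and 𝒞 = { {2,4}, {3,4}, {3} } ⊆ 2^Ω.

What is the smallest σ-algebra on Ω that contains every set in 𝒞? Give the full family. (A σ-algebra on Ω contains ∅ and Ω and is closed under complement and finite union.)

Take S₀ = 𝒞 ∪ {∅, Ω} = { ∅, {3}, {2,4}, {3,4}, Ω }.
Iteration 1. New:
  {1,2}  = Ω∖{3,4}
  {1,3}  = Ω∖{2,4}
  {1,2,4}  = Ω∖{3}
  {2,3,4}  = {3} ∪ {2,4}
  |family| = 9
Iteration 2: 3 new —
  {1}  = Ω∖{2,3,4}
  {1,2,3}  = {1,2} ∪ {3}
  {1,3,4}  = {3,4} ∪ {1,3}
  |family| = 12
Iteration 3. New:
  {2}  = Ω∖{1,3,4}
  {4}  = Ω∖{1,2,3}
  |family| = 14
Iteration 4 (2 new):
  {1,4}  = {4} ∪ {1}
  {2,3}  = {3} ∪ {2}
  |family| = 16
Iteration 5: already closed under ᶜ and ∪.

|σ(𝒞)| = 16.  σ(𝒞) = { ∅, {1}, {2}, {3}, {4}, {1,2}, {1,3}, {1,4}, {2,3}, {2,4}, {3,4}, {1,2,3}, {1,2,4}, {1,3,4}, {2,3,4}, Ω }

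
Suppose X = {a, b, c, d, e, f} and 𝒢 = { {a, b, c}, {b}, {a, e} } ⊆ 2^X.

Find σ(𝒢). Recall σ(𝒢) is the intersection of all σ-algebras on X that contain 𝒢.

Answer: σ(𝒢) = { {}, {a}, {b}, {c}, {e}, {a, b}, {a, c}, {a, e}, {b, c}, {b, e}, {c, e}, {d, f}, {a, b, c}, {a, b, e}, {a, c, e}, {a, d, f}, {b, c, e}, {b, d, f}, {c, d, f}, {d, e, f}, {a, b, c, e}, {a, b, d, f}, {a, c, d, f}, {a, d, e, f}, {b, c, d, f}, {b, d, e, f}, {c, d, e, f}, {a, b, c, d, f}, {a, b, d, e, f}, {a, c, d, e, f}, {b, c, d, e, f}, X }

Check:
Initial family (5 sets): { {}, {b}, {a, e}, {a, b, c}, X }.
Pass 1: 5 new —
  {a, b, e}  = {a, e} ∪ {b}
  {d, e, f}  = X∖{a, b, c}
  {a, b, c, e}  = {a, b, c} ∪ {a, e}
  {b, c, d, f}  = X∖{a, e}
  {a, c, d, e, f}  = X∖{b}
  (now 10)
Pass 2 (7 new):
  {d, f}  = X∖{a, b, c, e}
  {c, d, f}  = X∖{a, b, e}
  {a, d, e, f}  = {a, e} ∪ {d, e, f}
  {b, d, e, f}  = {b} ∪ {d, e, f}
  {a, b, c, d, f}  = {a, b, c} ∪ {b, c, d, f}
  {a, b, d, e, f}  = {a, b, e} ∪ {d, e, f}
  {b, c, d, e, f}  = {b, c, d, f} ∪ {d, e, f}
  (now 17)
Pass 3: +7 →
  {a}  = X∖{b, c, d, e, f}
  {c}  = X∖{a, b, d, e, f}
  {e}  = X∖{a, b, c, d, f}
  {a, c}  = X∖{b, d, e, f}
  {b, c}  = X∖{a, d, e, f}
  {b, d, f}  = {b} ∪ {d, f}
  {c, d, e, f}  = {c, d, f} ∪ {d, e, f}
  (now 24)
Pass 4: 8 new —
  {a, b}  = X∖{c, d, e, f}
  {b, e}  = {b} ∪ {e}
  {c, e}  = {e} ∪ {c}
  {a, c, e}  = X∖{b, d, f}
  {a, d, f}  = {d, f} ∪ {a}
  {b, c, e}  = {e} ∪ {b, c}
  {a, b, d, f}  = {b, d, f} ∪ {a}
  {a, c, d, f}  = {a, c} ∪ {c, d, f}
  (now 32)
Pass 5: closed — nothing new.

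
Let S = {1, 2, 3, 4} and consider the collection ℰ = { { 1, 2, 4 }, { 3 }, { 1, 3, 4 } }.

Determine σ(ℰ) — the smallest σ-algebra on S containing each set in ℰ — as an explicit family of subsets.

Answer: σ(ℰ) = { {  }, { 2 }, { 3 }, { 1, 4 }, { 2, 3 }, { 1, 2, 4 }, { 1, 3, 4 }, S }

Working:
Begin from { {  }, { 3 }, { 1, 2, 4 }, { 1, 3, 4 }, S } (that is, ℰ plus ∅ and S).
Pass 1: 1 new —
  { 2 }  = complement { 1, 3, 4 }
  — 6 sets.
Pass 2 adds 1:
  { 2, 3 }  = { 3 } ∪ { 2 }
  — 7 sets.
Pass 3 adds 1:
  { 1, 4 }  = complement { 2, 3 }
  — 8 sets.
Pass 4: no new sets; the family is a σ-algebra.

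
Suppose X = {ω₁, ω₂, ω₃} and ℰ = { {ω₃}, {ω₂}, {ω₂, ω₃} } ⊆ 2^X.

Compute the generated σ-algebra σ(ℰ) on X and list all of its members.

Take S₀ = ℰ ∪ {∅, X} = { {}, {ω₂}, {ω₃}, {ω₂, ω₃}, X }.
Pass 1 (3 new):
  {ω₁}  = ᶜ of {ω₂, ω₃}
  {ω₁, ω₂}  = ᶜ of {ω₃}
  {ω₁, ω₃}  = ᶜ of {ω₂}
After Pass 2 the family is unchanged; done.

Hence σ(ℰ) has 8 members: { {}, {ω₁}, {ω₂}, {ω₃}, {ω₁, ω₂}, {ω₁, ω₃}, {ω₂, ω₃}, X }.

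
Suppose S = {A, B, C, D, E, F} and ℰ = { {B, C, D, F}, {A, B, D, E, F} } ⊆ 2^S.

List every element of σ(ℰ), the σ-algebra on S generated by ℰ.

Start: ℰ ∪ {∅, S} = { {}, {B, C, D, F}, {A, B, D, E, F}, S }.
Step 1: 2 new —
  {C}  = S∖{A, B, D, E, F}
  {A, E}  = S∖{B, C, D, F}
  |family| = 6
Step 2 (1 new):
  {A, C, E}  = {C} ∪ {A, E}
  |family| = 7
Step 3 (1 new):
  {B, D, F}  = S∖{A, C, E}
  |family| = 8
Step 4: stable.

Hence σ(ℰ) has 8 members: { {}, {C}, {A, E}, {A, C, E}, {B, D, F}, {B, C, D, F}, {A, B, D, E, F}, S }.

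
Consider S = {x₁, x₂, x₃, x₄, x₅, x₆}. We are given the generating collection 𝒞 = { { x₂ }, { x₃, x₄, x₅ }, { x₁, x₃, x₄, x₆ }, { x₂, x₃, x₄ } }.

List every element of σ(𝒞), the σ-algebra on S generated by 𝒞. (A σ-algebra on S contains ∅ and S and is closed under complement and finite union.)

Take S₀ = 𝒞 ∪ {∅, S} = { {  }, { x₂ }, { x₂, x₃, x₄ }, { x₃, x₄, x₅ }, { x₁, x₃, x₄, x₆ }, S }.
Pass 1 (6 new):
  { x₂, x₅ }  = ᶜ of { x₁, x₃, x₄, x₆ }
  { x₁, x₂, x₆ }  = ᶜ of { x₃, x₄, x₅ }
  { x₁, x₅, x₆ }  = ᶜ of { x₂, x₃, x₄ }
  { x₂, x₃, x₄, x₅ }  = { x₃, x₄, x₅ } ∪ { x₂, x₃, x₄ }
  { x₁, x₂, x₃, x₄, x₆ }  = { x₂, x₃, x₄ } ∪ { x₁, x₃, x₄, x₆ }
  { x₁, x₃, x₄, x₅, x₆ }  = ᶜ of { x₂ }
  (now 12)
Pass 2: 3 new —
  { x₅ }  = ᶜ of { x₁, x₂, x₃, x₄, x₆ }
  { x₁, x₆ }  = ᶜ of { x₂, x₃, x₄, x₅ }
  { x₁, x₂, x₅, x₆ }  = { x₂, x₅ } ∪ { x₁, x₅, x₆ }
  (now 15)
Pass 3. New:
  { x₃, x₄ }  = ᶜ of { x₁, x₂, x₅, x₆ }
  (now 16)
Pass 4: no new sets; the family is a σ-algebra.

Hence σ(𝒞) has 16 members: { {  }, { x₂ }, { x₅ }, { x₁, x₆ }, { x₂, x₅ }, { x₃, x₄ }, { x₁, x₂, x₆ }, { x₁, x₅, x₆ }, { x₂, x₃, x₄ }, { x₃, x₄, x₅ }, { x₁, x₂, x₅, x₆ }, { x₁, x₃, x₄, x₆ }, { x₂, x₃, x₄, x₅ }, { x₁, x₂, x₃, x₄, x₆ }, { x₁, x₃, x₄, x₅, x₆ }, S }.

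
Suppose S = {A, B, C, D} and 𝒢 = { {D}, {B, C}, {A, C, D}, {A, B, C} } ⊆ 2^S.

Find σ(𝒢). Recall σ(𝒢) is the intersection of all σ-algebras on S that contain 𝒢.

σ(𝒢) = { ∅, {A}, {B}, {C}, {D}, {A, B}, {A, C}, {A, D}, {B, C}, {B, D}, {C, D}, {A, B, C}, {A, B, D}, {A, C, D}, {B, C, D}, S }

Trace:
Initial family (6 sets): { ∅, {D}, {B, C}, {A, B, C}, {A, C, D}, S }.
Step 1 (3 new):
  {B}  = complement {A, C, D}
  {A, D}  = complement {B, C}
  {B, C, D}  = {B, C} ∪ {D}
  [9 total]
Step 2. New:
  {A}  = complement {B, C, D}
  {B, D}  = {B} ∪ {D}
  {A, B, D}  = {B} ∪ {A, D}
  [12 total]
Step 3. New:
  {C}  = complement {A, B, D}
  {A, B}  = {B} ∪ {A}
  {A, C}  = complement {B, D}
  [15 total]
Step 4: 1 new —
  {C, D}  = complement {A, B}
  [16 total]
Step 5 adds nothing — fixpoint reached.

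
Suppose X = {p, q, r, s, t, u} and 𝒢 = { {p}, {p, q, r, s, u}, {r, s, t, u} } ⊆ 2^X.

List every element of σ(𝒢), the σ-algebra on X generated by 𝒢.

σ(𝒢) (16 sets): { {}, {p}, {q}, {t}, {p, q}, {p, t}, {q, t}, {p, q, t}, {r, s, u}, {p, r, s, u}, {q, r, s, u}, {r, s, t, u}, {p, q, r, s, u}, {p, r, s, t, u}, {q, r, s, t, u}, X }

Trace:
Begin from { {}, {p}, {r, s, t, u}, {p, q, r, s, u}, X } (that is, 𝒢 plus ∅ and X).
Pass 1: +4 →
  {t}  = X∖{p, q, r, s, u}
  {p, q}  = X∖{r, s, t, u}
  {p, r, s, t, u}  = {r, s, t, u} ∪ {p}
  {q, r, s, t, u}  = X∖{p}
  (now 9)
Pass 2. New:
  {q}  = X∖{p, r, s, t, u}
  {p, t}  = {t} ∪ {p}
  {p, q, t}  = {p, q} ∪ {t}
  (now 12)
Pass 3. New:
  {q, t}  = {q} ∪ {t}
  {r, s, u}  = X∖{p, q, t}
  {q, r, s, u}  = X∖{p, t}
  (now 15)
Pass 4 (1 new):
  {p, r, s, u}  = X∖{q, t}
  (now 16)
After Pass 5 the family is unchanged; done.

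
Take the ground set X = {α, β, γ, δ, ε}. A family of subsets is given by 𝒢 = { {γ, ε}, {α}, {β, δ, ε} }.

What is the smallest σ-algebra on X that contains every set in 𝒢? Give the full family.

σ(𝒢) (16 sets): { ∅, {α}, {γ}, {ε}, {α, γ}, {α, ε}, {β, δ}, {γ, ε}, {α, β, δ}, {α, γ, ε}, {β, γ, δ}, {β, δ, ε}, {α, β, γ, δ}, {α, β, δ, ε}, {β, γ, δ, ε}, X }

Trace:
Start: 𝒢 ∪ {∅, X} = { ∅, {α}, {γ, ε}, {β, δ, ε}, X }.
Pass 1: 5 new —
  {α, γ}  = ᶜ of {β, δ, ε}
  {α, β, δ}  = ᶜ of {γ, ε}
  {α, γ, ε}  = {γ, ε} ∪ {α}
  {α, β, δ, ε}  = {β, δ, ε} ∪ {α}
  {β, γ, δ, ε}  = ᶜ of {α}
  |family| = 10
Pass 2 adds 3:
  {γ}  = ᶜ of {α, β, δ, ε}
  {β, δ}  = ᶜ of {α, γ, ε}
  {α, β, γ, δ}  = {α, β, δ} ∪ {α, γ}
  |family| = 13
Pass 3: 2 new —
  {ε}  = ᶜ of {α, β, γ, δ}
  {β, γ, δ}  = {γ} ∪ {β, δ}
  |family| = 15
Pass 4: 1 new —
  {α, ε}  = ᶜ of {β, γ, δ}
  |family| = 16
Pass 5: no new sets; the family is a σ-algebra.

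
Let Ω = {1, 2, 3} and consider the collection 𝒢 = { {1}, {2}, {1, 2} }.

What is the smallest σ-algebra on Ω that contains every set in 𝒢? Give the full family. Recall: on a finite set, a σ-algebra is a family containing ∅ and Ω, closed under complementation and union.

Begin from { ∅, {1}, {2}, {1, 2}, Ω } (that is, 𝒢 plus ∅ and Ω).
Step 1: 3 new —
  {3}  = complement {1, 2}
  {1, 3}  = complement {2}
  {2, 3}  = complement {1}
  — 8 sets.
Step 2: closed — nothing new.

Hence σ(𝒢) has 8 members: { ∅, {1}, {2}, {3}, {1, 2}, {1, 3}, {2, 3}, Ω }.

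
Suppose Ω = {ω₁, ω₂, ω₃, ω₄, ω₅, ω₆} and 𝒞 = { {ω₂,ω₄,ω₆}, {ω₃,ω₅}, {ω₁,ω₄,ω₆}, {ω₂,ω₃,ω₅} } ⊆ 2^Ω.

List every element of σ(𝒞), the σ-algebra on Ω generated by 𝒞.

Begin from { {}, {ω₃,ω₅}, {ω₁,ω₄,ω₆}, {ω₂,ω₃,ω₅}, {ω₂,ω₄,ω₆}, Ω } (that is, 𝒞 plus ∅ and Ω).
Pass 1: 4 new —
  {ω₁,ω₃,ω₅}  = complement {ω₂,ω₄,ω₆}
  {ω₁,ω₂,ω₄,ω₆}  = complement {ω₃,ω₅}
  {ω₁,ω₃,ω₄,ω₅,ω₆}  = {ω₃,ω₅} ∪ {ω₁,ω₄,ω₆}
  {ω₂,ω₃,ω₄,ω₅,ω₆}  = {ω₂,ω₄,ω₆} ∪ {ω₂,ω₃,ω₅}
  |family| = 10
Pass 2: 3 new —
  {ω₁}  = complement {ω₂,ω₃,ω₄,ω₅,ω₆}
  {ω₂}  = complement {ω₁,ω₃,ω₄,ω₅,ω₆}
  {ω₁,ω₂,ω₃,ω₅}  = {ω₁,ω₃,ω₅} ∪ {ω₂,ω₃,ω₅}
  |family| = 13
Pass 3. New:
  {ω₁,ω₂}  = {ω₂} ∪ {ω₁}
  {ω₄,ω₆}  = complement {ω₁,ω₂,ω₃,ω₅}
  |family| = 15
Pass 4 (1 new):
  {ω₃,ω₄,ω₅,ω₆}  = complement {ω₁,ω₂}
  |family| = 16
Pass 5: stable.

|σ(𝒞)| = 16.  σ(𝒞) = { {}, {ω₁}, {ω₂}, {ω₁,ω₂}, {ω₃,ω₅}, {ω₄,ω₆}, {ω₁,ω₃,ω₅}, {ω₁,ω₄,ω₆}, {ω₂,ω₃,ω₅}, {ω₂,ω₄,ω₆}, {ω₁,ω₂,ω₃,ω₅}, {ω₁,ω₂,ω₄,ω₆}, {ω₃,ω₄,ω₅,ω₆}, {ω₁,ω₃,ω₄,ω₅,ω₆}, {ω₂,ω₃,ω₄,ω₅,ω₆}, Ω }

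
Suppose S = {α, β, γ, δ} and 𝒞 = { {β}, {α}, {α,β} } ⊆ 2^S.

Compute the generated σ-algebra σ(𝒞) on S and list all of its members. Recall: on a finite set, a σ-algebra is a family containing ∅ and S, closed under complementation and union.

|σ(𝒞)| = 8.  σ(𝒞) = { ∅, {α}, {β}, {α,β}, {γ,δ}, {α,γ,δ}, {β,γ,δ}, S }

Check:
Start: 𝒞 ∪ {∅, S} = { ∅, {α}, {β}, {α,β}, S }.
Iteration 1: +3 →
  {γ,δ}  = complement {α,β}
  {α,γ,δ}  = complement {β}
  {β,γ,δ}  = complement {α}
  (now 8)
Iteration 2: closed — nothing new.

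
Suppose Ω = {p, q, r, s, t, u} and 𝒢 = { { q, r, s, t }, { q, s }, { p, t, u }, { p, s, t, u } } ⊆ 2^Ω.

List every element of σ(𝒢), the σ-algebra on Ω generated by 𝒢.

|σ(𝒢)| = 32.  σ(𝒢) = { {  }, { q }, { r }, { s }, { t }, { p, u }, { q, r }, { q, s }, { q, t }, { r, s }, { r, t }, { s, t }, { p, q, u }, { p, r, u }, { p, s, u }, { p, t, u }, { q, r, s }, { q, r, t }, { q, s, t }, { r, s, t }, { p, q, r, u }, { p, q, s, u }, { p, q, t, u }, { p, r, s, u }, { p, r, t, u }, { p, s, t, u }, { q, r, s, t }, { p, q, r, s, u }, { p, q, r, t, u }, { p, q, s, t, u }, { p, r, s, t, u }, Ω }

Check:
Seed the family with 𝒢 together with ∅ and Ω: { {  }, { q, s }, { p, t, u }, { p, s, t, u }, { q, r, s, t }, Ω }.
Pass 1: 5 new —
  { p, u }  = ᶜ of { q, r, s, t }
  { q, r }  = ᶜ of { p, s, t, u }
  { q, r, s }  = ᶜ of { p, t, u }
  { p, r, t, u }  = ᶜ of { q, s }
  { p, q, s, t, u }  = { p, t, u } ∪ { q, s }
  (now 11)
Pass 2: 6 new —
  { r }  = ᶜ of { p, q, s, t, u }
  { p, q, r, u }  = { p, u } ∪ { q, r }
  { p, q, s, u }  = { p, u } ∪ { q, s }
  { p, q, r, s, u }  = { q, r, s } ∪ { p, u }
  { p, q, r, t, u }  = { p, r, t, u } ∪ { q, r }
  { p, r, s, t, u }  = { p, r, t, u } ∪ { p, s, t, u }
  (now 17)
Pass 3 adds 6:
  { q }  = ᶜ of { p, r, s, t, u }
  { s }  = ᶜ of { p, q, r, t, u }
  { t }  = ᶜ of { p, q, r, s, u }
  { r, t }  = ᶜ of { p, q, s, u }
  { s, t }  = ᶜ of { p, q, r, u }
  { p, r, u }  = { r } ∪ { p, u }
  (now 23)
Pass 4 adds 9:
  { q, t }  = { q } ∪ { t }
  { r, s }  = { r } ∪ { s }
  { p, q, u }  = { p, u } ∪ { q }
  { p, s, u }  = { p, u } ∪ { s }
  { q, r, t }  = { q } ∪ { r, t }
  { q, s, t }  = ᶜ of { p, r, u }
  { r, s, t }  = { s, t } ∪ { r }
  { p, q, t, u }  = { q } ∪ { p, t, u }
  { p, r, s, u }  = { p, r, u } ∪ { s }
  (now 32)
Pass 5 adds nothing — fixpoint reached.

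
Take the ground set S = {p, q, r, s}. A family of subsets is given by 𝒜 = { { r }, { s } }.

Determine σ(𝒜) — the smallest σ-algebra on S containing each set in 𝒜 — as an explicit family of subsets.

σ(𝒜) = { ∅, { r }, { s }, { p, q }, { r, s }, { p, q, r }, { p, q, s }, S }

Working:
Take S₀ = 𝒜 ∪ {∅, S} = { ∅, { r }, { s }, S }.
Iteration 1: 3 new —
  { r, s }  = { r } ∪ { s }
  { p, q, r }  = { s }ᶜ
  { p, q, s }  = { r }ᶜ
  |family| = 7
Iteration 2: 1 new —
  { p, q }  = { r, s }ᶜ
  |family| = 8
Iteration 3: already closed under ᶜ and ∪.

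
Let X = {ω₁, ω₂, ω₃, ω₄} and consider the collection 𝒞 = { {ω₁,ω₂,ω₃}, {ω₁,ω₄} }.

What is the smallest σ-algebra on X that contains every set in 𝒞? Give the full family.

Initial family (4 sets): { {}, {ω₁,ω₄}, {ω₁,ω₂,ω₃}, X }.
Step 1 adds 2:
  {ω₄}  = {ω₁,ω₂,ω₃}ᶜ
  {ω₂,ω₃}  = {ω₁,ω₄}ᶜ
  |family| = 6
Step 2: 1 new —
  {ω₂,ω₃,ω₄}  = {ω₂,ω₃} ∪ {ω₄}
  |family| = 7
Step 3: +1 →
  {ω₁}  = {ω₂,ω₃,ω₄}ᶜ
  |family| = 8
Step 4: already closed under ᶜ and ∪.

σ(𝒞) = { {}, {ω₁}, {ω₄}, {ω₁,ω₄}, {ω₂,ω₃}, {ω₁,ω₂,ω₃}, {ω₂,ω₃,ω₄}, X }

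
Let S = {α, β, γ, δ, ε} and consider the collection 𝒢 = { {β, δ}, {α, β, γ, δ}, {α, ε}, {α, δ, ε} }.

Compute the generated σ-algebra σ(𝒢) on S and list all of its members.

|σ(𝒢)| = 32.  σ(𝒢) = { ∅, {α}, {β}, {γ}, {δ}, {ε}, {α, β}, {α, γ}, {α, δ}, {α, ε}, {β, γ}, {β, δ}, {β, ε}, {γ, δ}, {γ, ε}, {δ, ε}, {α, β, γ}, {α, β, δ}, {α, β, ε}, {α, γ, δ}, {α, γ, ε}, {α, δ, ε}, {β, γ, δ}, {β, γ, ε}, {β, δ, ε}, {γ, δ, ε}, {α, β, γ, δ}, {α, β, γ, ε}, {α, β, δ, ε}, {α, γ, δ, ε}, {β, γ, δ, ε}, S }

Trace:
Seed the family with 𝒢 together with ∅ and S: { ∅, {α, ε}, {β, δ}, {α, δ, ε}, {α, β, γ, δ}, S }.
Iteration 1. New:
  {ε}  = {α, β, γ, δ}ᶜ
  {β, γ}  = {α, δ, ε}ᶜ
  {α, γ, ε}  = {β, δ}ᶜ
  {β, γ, δ}  = {α, ε}ᶜ
  {α, β, δ, ε}  = {α, δ, ε} ∪ {β, δ}
Iteration 2. New:
  {γ}  = {α, β, δ, ε}ᶜ
  {β, γ, ε}  = {ε} ∪ {β, γ}
  {β, δ, ε}  = {ε} ∪ {β, δ}
  {α, β, γ, ε}  = {α, γ, ε} ∪ {β, γ}
  {α, γ, δ, ε}  = {α, δ, ε} ∪ {α, γ, ε}
  {β, γ, δ, ε}  = {β, γ, δ} ∪ {ε}
Iteration 3. New:
  {α}  = {β, γ, δ, ε}ᶜ
  {β}  = {α, γ, δ, ε}ᶜ
  {δ}  = {α, β, γ, ε}ᶜ
  {α, γ}  = {β, δ, ε}ᶜ
  {α, δ}  = {β, γ, ε}ᶜ
  {γ, ε}  = {γ} ∪ {ε}
Iteration 4. New:
  {α, β}  = {β} ∪ {α}
  {β, ε}  = {β} ∪ {ε}
  {γ, δ}  = {γ} ∪ {δ}
  {δ, ε}  = {ε} ∪ {δ}
  {α, β, γ}  = {β} ∪ {α, γ}
  {α, β, δ}  = {γ, ε}ᶜ
  {α, β, ε}  = {β} ∪ {α, ε}
  {α, γ, δ}  = {γ} ∪ {α, δ}
  {γ, δ, ε}  = {δ} ∪ {γ, ε}
Iteration 5: already closed under ᶜ and ∪.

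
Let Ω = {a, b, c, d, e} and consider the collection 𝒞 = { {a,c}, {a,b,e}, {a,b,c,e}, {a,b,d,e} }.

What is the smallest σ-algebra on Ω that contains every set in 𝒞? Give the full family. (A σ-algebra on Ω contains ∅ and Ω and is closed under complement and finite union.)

|σ(𝒞)| = 16.  σ(𝒞) = { {}, {a}, {c}, {d}, {a,c}, {a,d}, {b,e}, {c,d}, {a,b,e}, {a,c,d}, {b,c,e}, {b,d,e}, {a,b,c,e}, {a,b,d,e}, {b,c,d,e}, Ω }

Derivation:
Start: 𝒞 ∪ {∅, Ω} = { {}, {a,c}, {a,b,e}, {a,b,c,e}, {a,b,d,e}, Ω }.
Pass 1. New:
  {c}  = ᶜ of {a,b,d,e}
  {d}  = ᶜ of {a,b,c,e}
  {c,d}  = ᶜ of {a,b,e}
  {b,d,e}  = ᶜ of {a,c}
  — 10 sets.
Pass 2 (2 new):
  {a,c,d}  = {c,d} ∪ {a,c}
  {b,c,d,e}  = {c,d} ∪ {b,d,e}
  — 12 sets.
Pass 3: 2 new —
  {a}  = ᶜ of {b,c,d,e}
  {b,e}  = ᶜ of {a,c,d}
  — 14 sets.
Pass 4. New:
  {a,d}  = {d} ∪ {a}
  {b,c,e}  = {c} ∪ {b,e}
  — 16 sets.
Pass 5: already closed under ᶜ and ∪.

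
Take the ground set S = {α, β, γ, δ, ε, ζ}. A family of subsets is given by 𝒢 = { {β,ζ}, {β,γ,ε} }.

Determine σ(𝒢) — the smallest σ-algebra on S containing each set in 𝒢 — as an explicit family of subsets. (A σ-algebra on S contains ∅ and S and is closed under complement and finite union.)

Seed the family with 𝒢 together with ∅ and S: { {}, {β,ζ}, {β,γ,ε}, S }.
Iteration 1 (3 new):
  {α,δ,ζ}  = {β,γ,ε}ᶜ
  {α,γ,δ,ε}  = {β,ζ}ᶜ
  {β,γ,ε,ζ}  = {β,ζ} ∪ {β,γ,ε}
Iteration 2 (4 new):
  {α,δ}  = {β,γ,ε,ζ}ᶜ
  {α,β,δ,ζ}  = {β,ζ} ∪ {α,δ,ζ}
  {α,β,γ,δ,ε}  = {β,γ,ε} ∪ {α,γ,δ,ε}
  {α,γ,δ,ε,ζ}  = {α,γ,δ,ε} ∪ {α,δ,ζ}
Iteration 3: +3 →
  {β}  = {α,γ,δ,ε,ζ}ᶜ
  {ζ}  = {α,β,γ,δ,ε}ᶜ
  {γ,ε}  = {α,β,δ,ζ}ᶜ
Iteration 4 adds 2:
  {α,β,δ}  = {α,δ} ∪ {β}
  {γ,ε,ζ}  = {γ,ε} ∪ {ζ}
After Iteration 5 the family is unchanged; done.

|σ(𝒢)| = 16.  σ(𝒢) = { {}, {β}, {ζ}, {α,δ}, {β,ζ}, {γ,ε}, {α,β,δ}, {α,δ,ζ}, {β,γ,ε}, {γ,ε,ζ}, {α,β,δ,ζ}, {α,γ,δ,ε}, {β,γ,ε,ζ}, {α,β,γ,δ,ε}, {α,γ,δ,ε,ζ}, S }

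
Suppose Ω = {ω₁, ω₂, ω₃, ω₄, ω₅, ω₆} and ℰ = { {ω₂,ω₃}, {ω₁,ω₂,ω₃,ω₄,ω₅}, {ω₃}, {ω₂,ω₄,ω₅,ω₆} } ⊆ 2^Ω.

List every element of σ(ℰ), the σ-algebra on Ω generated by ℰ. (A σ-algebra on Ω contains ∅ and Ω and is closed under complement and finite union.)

|σ(ℰ)| = 32.  σ(ℰ) = { ∅, {ω₁}, {ω₂}, {ω₃}, {ω₆}, {ω₁,ω₂}, {ω₁,ω₃}, {ω₁,ω₆}, {ω₂,ω₃}, {ω₂,ω₆}, {ω₃,ω₆}, {ω₄,ω₅}, {ω₁,ω₂,ω₃}, {ω₁,ω₂,ω₆}, {ω₁,ω₃,ω₆}, {ω₁,ω₄,ω₅}, {ω₂,ω₃,ω₆}, {ω₂,ω₄,ω₅}, {ω₃,ω₄,ω₅}, {ω₄,ω₅,ω₆}, {ω₁,ω₂,ω₃,ω₆}, {ω₁,ω₂,ω₄,ω₅}, {ω₁,ω₃,ω₄,ω₅}, {ω₁,ω₄,ω₅,ω₆}, {ω₂,ω₃,ω₄,ω₅}, {ω₂,ω₄,ω₅,ω₆}, {ω₃,ω₄,ω₅,ω₆}, {ω₁,ω₂,ω₃,ω₄,ω₅}, {ω₁,ω₂,ω₄,ω₅,ω₆}, {ω₁,ω₃,ω₄,ω₅,ω₆}, {ω₂,ω₃,ω₄,ω₅,ω₆}, Ω }

Working:
Initial family (6 sets): { ∅, {ω₃}, {ω₂,ω₃}, {ω₂,ω₄,ω₅,ω₆}, {ω₁,ω₂,ω₃,ω₄,ω₅}, Ω }.
Step 1: 5 new —
  {ω₆}  = {ω₁,ω₂,ω₃,ω₄,ω₅}ᶜ
  {ω₁,ω₃}  = {ω₂,ω₄,ω₅,ω₆}ᶜ
  {ω₁,ω₄,ω₅,ω₆}  = {ω₂,ω₃}ᶜ
  {ω₁,ω₂,ω₄,ω₅,ω₆}  = {ω₃}ᶜ
  {ω₂,ω₃,ω₄,ω₅,ω₆}  = {ω₃} ∪ {ω₂,ω₄,ω₅,ω₆}
  [11 total]
Step 2: +6 →
  {ω₁}  = {ω₂,ω₃,ω₄,ω₅,ω₆}ᶜ
  {ω₃,ω₆}  = {ω₆} ∪ {ω₃}
  {ω₁,ω₂,ω₃}  = {ω₂,ω₃} ∪ {ω₁,ω₃}
  {ω₁,ω₃,ω₆}  = {ω₆} ∪ {ω₁,ω₃}
  {ω₂,ω₃,ω₆}  = {ω₆} ∪ {ω₂,ω₃}
  {ω₁,ω₃,ω₄,ω₅,ω₆}  = {ω₁,ω₄,ω₅,ω₆} ∪ {ω₃}
  [17 total]
Step 3 (7 new):
  {ω₂}  = {ω₁,ω₃,ω₄,ω₅,ω₆}ᶜ
  {ω₁,ω₆}  = {ω₆} ∪ {ω₁}
  {ω₁,ω₄,ω₅}  = {ω₂,ω₃,ω₆}ᶜ
  {ω₂,ω₄,ω₅}  = {ω₁,ω₃,ω₆}ᶜ
  {ω₄,ω₅,ω₆}  = {ω₁,ω₂,ω₃}ᶜ
  {ω₁,ω₂,ω₃,ω₆}  = {ω₂,ω₃} ∪ {ω₁,ω₃,ω₆}
  {ω₁,ω₂,ω₄,ω₅}  = {ω₃,ω₆}ᶜ
  [24 total]
Step 4 (7 new):
  {ω₁,ω₂}  = {ω₂} ∪ {ω₁}
  {ω₂,ω₆}  = {ω₂} ∪ {ω₆}
  {ω₄,ω₅}  = {ω₁,ω₂,ω₃,ω₆}ᶜ
  {ω₁,ω₂,ω₆}  = {ω₁,ω₆} ∪ {ω₂}
  {ω₁,ω₃,ω₄,ω₅}  = {ω₁,ω₄,ω₅} ∪ {ω₃}
  {ω₂,ω₃,ω₄,ω₅}  = {ω₁,ω₆}ᶜ
  {ω₃,ω₄,ω₅,ω₆}  = {ω₃} ∪ {ω₄,ω₅,ω₆}
  [31 total]
Step 5. New:
  {ω₃,ω₄,ω₅}  = {ω₁,ω₂,ω₆}ᶜ
  [32 total]
Step 6 adds nothing — fixpoint reached.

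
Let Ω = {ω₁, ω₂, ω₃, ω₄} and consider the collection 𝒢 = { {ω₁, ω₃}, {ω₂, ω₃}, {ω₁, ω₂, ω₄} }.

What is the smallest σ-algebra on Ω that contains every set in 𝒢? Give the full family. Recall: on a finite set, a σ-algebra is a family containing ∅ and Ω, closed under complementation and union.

σ(𝒢) (16 sets): { {}, {ω₁}, {ω₂}, {ω₃}, {ω₄}, {ω₁, ω₂}, {ω₁, ω₃}, {ω₁, ω₄}, {ω₂, ω₃}, {ω₂, ω₄}, {ω₃, ω₄}, {ω₁, ω₂, ω₃}, {ω₁, ω₂, ω₄}, {ω₁, ω₃, ω₄}, {ω₂, ω₃, ω₄}, Ω }

Trace:
Start: 𝒢 ∪ {∅, Ω} = { {}, {ω₁, ω₃}, {ω₂, ω₃}, {ω₁, ω₂, ω₄}, Ω }.
Pass 1 adds 4:
  {ω₃}  = {ω₁, ω₂, ω₄}ᶜ
  {ω₁, ω₄}  = {ω₂, ω₃}ᶜ
  {ω₂, ω₄}  = {ω₁, ω₃}ᶜ
  {ω₁, ω₂, ω₃}  = {ω₂, ω₃} ∪ {ω₁, ω₃}
  (now 9)
Pass 2: 3 new —
  {ω₄}  = {ω₁, ω₂, ω₃}ᶜ
  {ω₁, ω₃, ω₄}  = {ω₃} ∪ {ω₁, ω₄}
  {ω₂, ω₃, ω₄}  = {ω₃} ∪ {ω₂, ω₄}
  (now 12)
Pass 3. New:
  {ω₁}  = {ω₂, ω₃, ω₄}ᶜ
  {ω₂}  = {ω₁, ω₃, ω₄}ᶜ
  {ω₃, ω₄}  = {ω₃} ∪ {ω₄}
  (now 15)
Pass 4: 1 new —
  {ω₁, ω₂}  = {ω₃, ω₄}ᶜ
  (now 16)
Pass 5: already closed under ᶜ and ∪.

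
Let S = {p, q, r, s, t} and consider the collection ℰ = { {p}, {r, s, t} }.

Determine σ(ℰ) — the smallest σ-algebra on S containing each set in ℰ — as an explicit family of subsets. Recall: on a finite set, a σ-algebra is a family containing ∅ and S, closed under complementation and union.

Begin from { ∅, {p}, {r, s, t}, S } (that is, ℰ plus ∅ and S).
Round 1: +3 →
  {p, q}  = complement {r, s, t}
  {p, r, s, t}  = {p} ∪ {r, s, t}
  {q, r, s, t}  = complement {p}
  — 7 sets.
Round 2 (1 new):
  {q}  = complement {p, r, s, t}
  — 8 sets.
Round 3 adds nothing — fixpoint reached.

σ(ℰ) = { ∅, {p}, {q}, {p, q}, {r, s, t}, {p, r, s, t}, {q, r, s, t}, S }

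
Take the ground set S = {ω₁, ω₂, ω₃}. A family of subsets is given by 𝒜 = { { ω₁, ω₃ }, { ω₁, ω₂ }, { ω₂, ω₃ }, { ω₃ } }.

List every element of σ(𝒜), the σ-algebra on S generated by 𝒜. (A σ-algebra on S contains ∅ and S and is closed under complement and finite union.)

Take S₀ = 𝒜 ∪ {∅, S} = { ∅, { ω₃ }, { ω₁, ω₂ }, { ω₁, ω₃ }, { ω₂, ω₃ }, S }.
Round 1 adds 2:
  { ω₁ }  = S∖{ ω₂, ω₃ }
  { ω₂ }  = S∖{ ω₁, ω₃ }
  (now 8)
Round 2 adds nothing — fixpoint reached.

Therefore σ(𝒜) = { ∅, { ω₁ }, { ω₂ }, { ω₃ }, { ω₁, ω₂ }, { ω₁, ω₃ }, { ω₂, ω₃ }, S } (|σ(𝒜)| = 8).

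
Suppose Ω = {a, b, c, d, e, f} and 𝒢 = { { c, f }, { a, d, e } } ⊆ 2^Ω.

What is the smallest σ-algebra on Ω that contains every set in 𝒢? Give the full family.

Initial family (4 sets): { {}, { c, f }, { a, d, e }, Ω }.
Round 1. New:
  { b, c, f }  = ᶜ of { a, d, e }
  { a, b, d, e }  = ᶜ of { c, f }
  { a, c, d, e, f }  = { c, f } ∪ { a, d, e }
  — 7 sets.
Round 2 (1 new):
  { b }  = ᶜ of { a, c, d, e, f }
  — 8 sets.
After Round 3 the family is unchanged; done.

|σ(𝒢)| = 8.  σ(𝒢) = { {}, { b }, { c, f }, { a, d, e }, { b, c, f }, { a, b, d, e }, { a, c, d, e, f }, Ω }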